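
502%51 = 43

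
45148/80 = 11287/20 =564.35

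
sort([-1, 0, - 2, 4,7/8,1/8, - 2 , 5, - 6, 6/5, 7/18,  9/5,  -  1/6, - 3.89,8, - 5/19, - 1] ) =[ - 6, - 3.89, - 2, - 2, - 1, - 1 , - 5/19,  -  1/6, 0,1/8, 7/18, 7/8,6/5, 9/5, 4,5, 8]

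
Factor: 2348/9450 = 2^1*3^(-3 ) * 5^( - 2)*7^( - 1)*587^1 = 1174/4725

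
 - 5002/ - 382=13 + 18/191  =  13.09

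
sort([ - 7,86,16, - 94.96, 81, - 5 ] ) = [- 94.96, - 7 , - 5,16, 81, 86]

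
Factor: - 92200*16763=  - 2^3*5^2*461^1*16763^1=-  1545548600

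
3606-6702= - 3096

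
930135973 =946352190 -16216217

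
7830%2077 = 1599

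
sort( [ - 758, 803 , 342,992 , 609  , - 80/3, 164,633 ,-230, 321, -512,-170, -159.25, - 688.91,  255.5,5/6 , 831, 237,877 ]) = [-758,-688.91,  -  512,-230, - 170,-159.25, - 80/3, 5/6, 164, 237 , 255.5,321, 342, 609, 633, 803, 831, 877, 992]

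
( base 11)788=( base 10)943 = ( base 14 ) 4B5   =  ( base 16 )3AF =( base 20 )273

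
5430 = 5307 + 123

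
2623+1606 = 4229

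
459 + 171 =630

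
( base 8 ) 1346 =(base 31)nt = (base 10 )742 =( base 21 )1e7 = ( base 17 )29B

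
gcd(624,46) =2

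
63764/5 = 63764/5 = 12752.80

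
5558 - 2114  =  3444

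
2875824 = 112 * 25677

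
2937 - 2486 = 451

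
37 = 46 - 9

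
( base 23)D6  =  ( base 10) 305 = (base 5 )2210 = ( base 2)100110001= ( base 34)8X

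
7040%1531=916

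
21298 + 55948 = 77246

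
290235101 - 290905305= - 670204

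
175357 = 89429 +85928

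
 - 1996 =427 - 2423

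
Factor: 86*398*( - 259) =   -  8865052 = - 2^2*7^1 * 37^1*43^1*199^1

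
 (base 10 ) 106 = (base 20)56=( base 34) 34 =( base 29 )3J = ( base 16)6a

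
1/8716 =1/8716 = 0.00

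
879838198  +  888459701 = 1768297899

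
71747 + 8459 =80206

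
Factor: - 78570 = - 2^1*3^4 * 5^1 * 97^1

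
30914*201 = 6213714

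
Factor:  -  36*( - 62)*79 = 176328  =  2^3*3^2*31^1*79^1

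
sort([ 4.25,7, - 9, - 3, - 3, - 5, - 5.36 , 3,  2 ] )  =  [ - 9,  -  5.36, - 5, - 3,-3 , 2,  3,4.25, 7]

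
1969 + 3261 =5230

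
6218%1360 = 778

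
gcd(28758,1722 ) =6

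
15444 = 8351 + 7093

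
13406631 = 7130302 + 6276329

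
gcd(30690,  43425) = 45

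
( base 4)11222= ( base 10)362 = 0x16a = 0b101101010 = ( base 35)AC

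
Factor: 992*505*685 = 2^5*5^2*31^1*101^1*137^1= 343157600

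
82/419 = 82/419 = 0.20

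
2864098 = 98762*29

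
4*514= 2056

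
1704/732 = 142/61 = 2.33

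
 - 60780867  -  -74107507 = 13326640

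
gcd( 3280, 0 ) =3280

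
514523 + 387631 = 902154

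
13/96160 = 13/96160 = 0.00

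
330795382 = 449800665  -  119005283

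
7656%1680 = 936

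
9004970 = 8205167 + 799803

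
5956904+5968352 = 11925256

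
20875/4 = 20875/4 = 5218.75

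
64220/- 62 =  - 32110/31 = -1035.81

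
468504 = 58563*8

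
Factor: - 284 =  - 2^2*71^1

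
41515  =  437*95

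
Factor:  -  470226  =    -  2^1*3^1*109^1*719^1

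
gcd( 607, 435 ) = 1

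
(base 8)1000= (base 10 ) 512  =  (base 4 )20000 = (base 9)628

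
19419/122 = 159+21/122=159.17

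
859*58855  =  50556445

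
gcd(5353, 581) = 1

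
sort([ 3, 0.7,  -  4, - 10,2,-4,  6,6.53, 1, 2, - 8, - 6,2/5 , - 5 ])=[ - 10, - 8,-6, - 5  , - 4,  -  4, 2/5,0.7,1, 2, 2,3, 6,6.53 ] 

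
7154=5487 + 1667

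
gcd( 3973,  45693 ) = 1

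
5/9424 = 5/9424= 0.00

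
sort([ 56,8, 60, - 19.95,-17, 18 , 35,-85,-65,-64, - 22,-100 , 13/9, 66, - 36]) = [-100,-85, - 65, - 64,-36, - 22, -19.95 , - 17,  13/9, 8, 18, 35, 56 , 60, 66] 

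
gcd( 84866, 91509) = 1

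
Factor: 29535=3^1*5^1*11^1*179^1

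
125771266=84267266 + 41504000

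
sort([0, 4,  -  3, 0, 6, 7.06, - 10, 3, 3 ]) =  [ - 10,  -  3,  0,0, 3,3,4, 6, 7.06 ]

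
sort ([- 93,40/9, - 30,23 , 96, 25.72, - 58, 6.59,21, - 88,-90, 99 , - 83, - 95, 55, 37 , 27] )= [ - 95, - 93, - 90, - 88, - 83,-58, - 30, 40/9,6.59, 21, 23, 25.72,27,  37, 55,  96, 99 ] 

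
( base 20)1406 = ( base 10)9606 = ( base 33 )8R3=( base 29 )BC7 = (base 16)2586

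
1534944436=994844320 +540100116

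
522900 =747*700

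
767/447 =1 + 320/447=1.72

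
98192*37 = 3633104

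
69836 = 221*316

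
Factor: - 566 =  - 2^1*283^1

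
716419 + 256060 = 972479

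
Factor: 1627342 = 2^1*17^1*23^1*2081^1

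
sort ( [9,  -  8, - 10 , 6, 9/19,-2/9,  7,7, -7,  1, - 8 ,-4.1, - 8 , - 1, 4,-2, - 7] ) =[ -10, - 8, - 8, - 8,  -  7,  -  7,  -  4.1,-2, - 1, - 2/9,9/19  ,  1, 4,  6,7,  7,9]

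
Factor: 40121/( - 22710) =- 2^(- 1 )*3^ ( - 1 ) * 5^( - 1)*53^1 = -53/30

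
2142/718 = 2 + 353/359 = 2.98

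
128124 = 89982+38142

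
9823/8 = 1227 + 7/8 = 1227.88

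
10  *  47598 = 475980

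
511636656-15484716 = 496151940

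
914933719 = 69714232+845219487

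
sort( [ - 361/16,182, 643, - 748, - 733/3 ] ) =[ - 748, - 733/3,-361/16, 182, 643]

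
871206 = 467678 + 403528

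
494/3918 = 247/1959 = 0.13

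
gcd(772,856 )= 4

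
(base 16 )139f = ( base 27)6o1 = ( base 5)130043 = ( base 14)1b8b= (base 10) 5023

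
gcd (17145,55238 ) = 1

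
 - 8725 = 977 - 9702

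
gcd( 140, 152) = 4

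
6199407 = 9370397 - 3170990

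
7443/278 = 7443/278 = 26.77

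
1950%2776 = 1950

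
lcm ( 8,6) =24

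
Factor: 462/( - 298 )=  - 3^1*7^1*11^1*149^( - 1) = - 231/149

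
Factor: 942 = 2^1*3^1*157^1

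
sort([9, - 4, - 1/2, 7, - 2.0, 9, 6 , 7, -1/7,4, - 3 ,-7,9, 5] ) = [ - 7, - 4, - 3, - 2.0, - 1/2, - 1/7, 4,5, 6 , 7, 7,  9, 9, 9 ] 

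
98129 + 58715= 156844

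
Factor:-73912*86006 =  -2^4 * 9239^1*43003^1 = - 6356875472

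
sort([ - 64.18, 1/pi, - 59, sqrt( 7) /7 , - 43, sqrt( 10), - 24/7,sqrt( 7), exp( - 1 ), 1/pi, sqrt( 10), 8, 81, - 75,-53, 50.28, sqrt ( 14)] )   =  [ - 75, - 64.18, - 59, - 53, - 43, - 24/7,1/pi, 1/pi, exp( - 1 ), sqrt (7) /7 , sqrt( 7),sqrt( 10),sqrt( 10), sqrt(  14), 8,50.28, 81]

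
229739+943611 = 1173350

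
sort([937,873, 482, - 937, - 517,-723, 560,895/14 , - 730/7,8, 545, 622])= [ - 937, - 723, - 517,  -  730/7,8,895/14, 482, 545, 560, 622, 873, 937]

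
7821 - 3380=4441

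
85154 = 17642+67512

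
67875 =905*75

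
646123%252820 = 140483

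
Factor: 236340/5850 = 202/5= 2^1*5^(- 1)*101^1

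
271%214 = 57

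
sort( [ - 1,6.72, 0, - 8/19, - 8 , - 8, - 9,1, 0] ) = [ - 9 , - 8, - 8, - 1, - 8/19, 0,0 , 1,6.72 ]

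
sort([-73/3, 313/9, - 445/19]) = [ - 73/3, - 445/19,313/9 ] 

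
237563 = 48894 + 188669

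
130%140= 130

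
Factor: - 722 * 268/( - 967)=2^3*19^2*67^1*967^( - 1) = 193496/967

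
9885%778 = 549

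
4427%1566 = 1295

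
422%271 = 151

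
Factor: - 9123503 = -9123503^1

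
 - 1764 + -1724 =-3488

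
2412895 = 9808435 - 7395540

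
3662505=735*4983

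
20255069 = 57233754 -36978685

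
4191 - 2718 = 1473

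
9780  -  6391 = 3389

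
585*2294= 1341990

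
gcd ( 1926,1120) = 2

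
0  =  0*9580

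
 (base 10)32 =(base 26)16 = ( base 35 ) w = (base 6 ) 52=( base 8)40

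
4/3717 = 4/3717 = 0.00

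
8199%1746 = 1215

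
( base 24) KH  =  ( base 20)14H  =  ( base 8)761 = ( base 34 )EL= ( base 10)497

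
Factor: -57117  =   - 3^1* 79^1*241^1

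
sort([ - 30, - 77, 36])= [ - 77, - 30,36] 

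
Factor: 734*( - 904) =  - 663536 = - 2^4*113^1*367^1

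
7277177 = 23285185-16008008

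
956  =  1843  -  887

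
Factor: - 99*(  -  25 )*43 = 106425 = 3^2*5^2  *  11^1*43^1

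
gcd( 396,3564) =396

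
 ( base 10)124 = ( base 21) 5j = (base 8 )174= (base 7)235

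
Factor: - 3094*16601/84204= - 25681747/42102= - 2^( - 1)*3^( - 2 )*7^1 * 13^2*17^1*1277^1*2339^ ( - 1 ) 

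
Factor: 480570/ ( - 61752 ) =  - 2^( - 2) * 5^1*31^( - 1 )*193^1 = - 965/124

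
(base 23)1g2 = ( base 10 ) 899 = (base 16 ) 383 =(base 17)31f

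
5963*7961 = 47471443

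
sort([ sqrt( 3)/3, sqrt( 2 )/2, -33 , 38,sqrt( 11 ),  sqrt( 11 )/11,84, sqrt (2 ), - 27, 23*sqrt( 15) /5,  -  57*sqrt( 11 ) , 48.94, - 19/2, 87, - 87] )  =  [ - 57*sqrt(11 ) , - 87, - 33, - 27, - 19/2,sqrt (11 )/11,  sqrt( 3) /3 , sqrt( 2)/2,sqrt (2 ), sqrt( 11 ),23 * sqrt (15 )/5,38, 48.94,  84,87 ]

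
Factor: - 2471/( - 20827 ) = 7^1* 59^( - 1) = 7/59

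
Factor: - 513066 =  - 2^1 * 3^1*233^1*367^1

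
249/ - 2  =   - 249/2 = - 124.50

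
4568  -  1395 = 3173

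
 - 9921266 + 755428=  - 9165838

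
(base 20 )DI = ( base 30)98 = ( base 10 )278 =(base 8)426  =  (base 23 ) C2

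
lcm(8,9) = 72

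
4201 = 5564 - 1363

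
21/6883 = 21/6883 =0.00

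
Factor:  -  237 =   -  3^1*79^1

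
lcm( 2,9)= 18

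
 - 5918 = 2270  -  8188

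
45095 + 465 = 45560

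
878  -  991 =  - 113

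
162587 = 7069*23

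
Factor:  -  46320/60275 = -2^4*3^1*5^(  -  1 ) * 193^1*2411^ (  -  1) = - 9264/12055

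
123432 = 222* 556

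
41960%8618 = 7488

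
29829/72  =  414 + 7/24= 414.29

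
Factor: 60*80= 2^6*3^1*5^2  =  4800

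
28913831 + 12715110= 41628941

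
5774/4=1443 + 1/2 = 1443.50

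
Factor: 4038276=2^2*3^1*11^1*30593^1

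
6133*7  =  42931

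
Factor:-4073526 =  - 2^1*3^2*226307^1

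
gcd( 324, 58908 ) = 12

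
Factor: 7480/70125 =8/75 = 2^3 * 3^( - 1)* 5^( - 2)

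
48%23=2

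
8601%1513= 1036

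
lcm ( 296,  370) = 1480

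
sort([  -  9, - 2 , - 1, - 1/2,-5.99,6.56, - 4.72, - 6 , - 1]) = [-9,  -  6,-5.99, - 4.72, - 2, - 1,- 1, - 1/2 , 6.56 ] 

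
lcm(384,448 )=2688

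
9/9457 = 9/9457 = 0.00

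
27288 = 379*72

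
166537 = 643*259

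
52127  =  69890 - 17763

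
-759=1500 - 2259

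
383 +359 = 742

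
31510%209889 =31510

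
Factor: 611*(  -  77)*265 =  - 12467455 =-5^1*7^1*11^1*13^1*47^1*53^1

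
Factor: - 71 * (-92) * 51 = 333132 = 2^2 * 3^1*17^1 * 23^1 * 71^1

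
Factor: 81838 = 2^1*17^1*29^1*83^1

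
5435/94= 57+77/94 =57.82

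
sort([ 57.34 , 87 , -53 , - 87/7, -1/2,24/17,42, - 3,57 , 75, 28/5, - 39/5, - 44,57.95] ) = [ - 53, - 44, - 87/7, - 39/5, - 3, - 1/2,24/17, 28/5,42 , 57, 57.34,57.95, 75, 87 ]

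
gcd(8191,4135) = 1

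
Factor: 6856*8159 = 55938104 = 2^3*41^1*199^1*857^1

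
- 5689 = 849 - 6538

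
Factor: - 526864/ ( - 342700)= 2^2*5^(  -  2 )*13^1*17^1*23^( - 1) = 884/575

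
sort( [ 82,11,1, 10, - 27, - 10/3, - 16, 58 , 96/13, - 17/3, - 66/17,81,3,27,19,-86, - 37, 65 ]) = [ - 86, - 37, - 27, - 16, - 17/3, - 66/17, - 10/3, 1,3,96/13,10, 11, 19, 27, 58 , 65,81  ,  82] 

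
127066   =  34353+92713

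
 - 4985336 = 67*( - 74408) 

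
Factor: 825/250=2^( - 1 )*3^1*5^( - 1)*11^1 = 33/10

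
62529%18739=6312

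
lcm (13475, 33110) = 1158850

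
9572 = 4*2393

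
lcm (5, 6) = 30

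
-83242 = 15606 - 98848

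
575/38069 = 575/38069 =0.02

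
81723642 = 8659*9438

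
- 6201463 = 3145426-9346889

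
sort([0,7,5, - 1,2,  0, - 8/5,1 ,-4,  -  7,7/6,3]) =[-7,-4, - 8/5, - 1,0,0,1,7/6,2,  3,5, 7] 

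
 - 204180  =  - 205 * 996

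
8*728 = 5824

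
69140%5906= 4174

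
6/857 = 6/857 = 0.01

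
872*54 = 47088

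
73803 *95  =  7011285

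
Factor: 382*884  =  2^3*13^1*17^1*191^1 = 337688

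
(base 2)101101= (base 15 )30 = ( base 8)55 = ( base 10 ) 45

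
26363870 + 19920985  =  46284855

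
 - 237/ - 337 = 237/337 = 0.70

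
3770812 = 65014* 58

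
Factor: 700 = 2^2 * 5^2*7^1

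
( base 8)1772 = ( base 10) 1018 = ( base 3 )1101201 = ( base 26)1d4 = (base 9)1351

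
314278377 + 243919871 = 558198248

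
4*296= 1184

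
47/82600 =47/82600 = 0.00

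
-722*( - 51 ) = 36822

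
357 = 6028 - 5671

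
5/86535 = 1/17307 = 0.00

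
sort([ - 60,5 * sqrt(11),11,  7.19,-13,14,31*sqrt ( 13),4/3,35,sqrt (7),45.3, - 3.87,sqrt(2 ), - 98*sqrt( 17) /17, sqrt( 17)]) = [ - 60, - 98 * sqrt ( 17 )/17, - 13, - 3.87,4/3,sqrt( 2),sqrt( 7 ), sqrt(17 ),7.19,  11, 14, 5 * sqrt ( 11),  35,45.3,31*sqrt( 13) ]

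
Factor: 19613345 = 5^1 * 769^1*5101^1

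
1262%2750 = 1262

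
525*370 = 194250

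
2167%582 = 421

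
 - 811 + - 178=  - 989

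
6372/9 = 708= 708.00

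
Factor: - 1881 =- 3^2*11^1* 19^1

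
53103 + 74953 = 128056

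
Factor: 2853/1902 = 2^( - 1) * 3^1 =3/2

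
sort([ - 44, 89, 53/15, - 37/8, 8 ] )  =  [ - 44 , - 37/8, 53/15,8,89 ] 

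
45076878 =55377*814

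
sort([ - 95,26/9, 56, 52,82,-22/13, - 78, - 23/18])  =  [ - 95,  -  78, - 22/13, - 23/18,26/9,  52 , 56,82] 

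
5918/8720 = 2959/4360 = 0.68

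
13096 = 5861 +7235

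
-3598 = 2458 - 6056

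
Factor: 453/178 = 2^( - 1)*3^1*89^(-1 )*151^1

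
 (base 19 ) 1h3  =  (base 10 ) 687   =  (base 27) pc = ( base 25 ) 12C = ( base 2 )1010101111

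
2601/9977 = 2601/9977= 0.26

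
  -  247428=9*( - 27492)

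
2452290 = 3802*645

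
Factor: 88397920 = 2^5*5^1*13^1*42499^1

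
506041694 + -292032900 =214008794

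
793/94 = 8 + 41/94 =8.44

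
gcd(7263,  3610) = 1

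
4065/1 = 4065=4065.00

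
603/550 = 1 + 53/550 = 1.10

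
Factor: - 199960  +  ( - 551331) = -751291^1 = - 751291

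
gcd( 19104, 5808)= 48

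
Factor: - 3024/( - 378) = 8 = 2^3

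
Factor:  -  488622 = -2^1*3^1*31^1*37^1*71^1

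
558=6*93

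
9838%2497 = 2347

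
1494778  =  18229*82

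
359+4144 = 4503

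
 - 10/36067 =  - 1 + 36057/36067 = -0.00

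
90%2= 0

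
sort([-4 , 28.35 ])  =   [-4, 28.35]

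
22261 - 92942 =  - 70681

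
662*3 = 1986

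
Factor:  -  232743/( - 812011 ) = 3^1*7^1*11083^1 * 812011^( - 1)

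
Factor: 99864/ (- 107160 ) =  -219/235=- 3^1 * 5^(  -  1 )*  47^( - 1) * 73^1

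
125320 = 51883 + 73437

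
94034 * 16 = 1504544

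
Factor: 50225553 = 3^2 *7^1*787^1*1013^1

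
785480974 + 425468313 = 1210949287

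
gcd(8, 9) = 1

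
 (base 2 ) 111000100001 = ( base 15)1112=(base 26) 593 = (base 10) 3617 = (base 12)2115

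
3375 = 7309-3934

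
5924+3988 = 9912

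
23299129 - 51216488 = - 27917359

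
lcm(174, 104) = 9048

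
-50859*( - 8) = 406872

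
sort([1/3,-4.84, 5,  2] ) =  [-4.84, 1/3, 2, 5]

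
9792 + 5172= 14964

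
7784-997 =6787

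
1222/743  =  1222/743=1.64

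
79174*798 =63180852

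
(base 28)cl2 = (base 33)95W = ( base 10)9998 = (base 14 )3902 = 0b10011100001110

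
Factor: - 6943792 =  - 2^4*23^1*18869^1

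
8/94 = 4/47 = 0.09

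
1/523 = 1/523=0.00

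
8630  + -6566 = 2064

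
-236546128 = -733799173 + 497253045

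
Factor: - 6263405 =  - 5^1 *1252681^1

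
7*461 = 3227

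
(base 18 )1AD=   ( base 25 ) kh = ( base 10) 517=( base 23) MB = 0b1000000101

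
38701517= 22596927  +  16104590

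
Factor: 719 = 719^1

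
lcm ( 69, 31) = 2139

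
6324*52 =328848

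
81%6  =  3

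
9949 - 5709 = 4240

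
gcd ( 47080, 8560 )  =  4280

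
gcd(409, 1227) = 409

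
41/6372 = 41/6372 = 0.01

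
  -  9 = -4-5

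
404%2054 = 404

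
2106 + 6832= 8938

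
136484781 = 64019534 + 72465247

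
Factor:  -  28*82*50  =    -  114800=- 2^4*5^2*7^1*41^1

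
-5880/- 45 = 392/3 = 130.67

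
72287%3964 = 935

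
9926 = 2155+7771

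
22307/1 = 22307 = 22307.00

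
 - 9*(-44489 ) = 400401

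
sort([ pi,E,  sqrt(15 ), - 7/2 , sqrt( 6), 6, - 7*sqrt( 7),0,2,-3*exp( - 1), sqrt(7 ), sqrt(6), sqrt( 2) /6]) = [ - 7 *sqrt(7), - 7/2,- 3*exp ( - 1) , 0, sqrt( 2)/6, 2,sqrt( 6), sqrt( 6),  sqrt( 7 ), E, pi, sqrt( 15 ), 6]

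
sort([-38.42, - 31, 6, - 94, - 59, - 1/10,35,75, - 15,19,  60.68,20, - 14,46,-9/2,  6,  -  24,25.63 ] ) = [ - 94, - 59,-38.42,-31, -24, - 15 , - 14, - 9/2 , - 1/10, 6, 6, 19,20 , 25.63, 35,46, 60.68, 75]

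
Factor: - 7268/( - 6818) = 3634/3409 = 2^1*7^(  -  1 )*23^1*79^1*487^(-1 ) 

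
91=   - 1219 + 1310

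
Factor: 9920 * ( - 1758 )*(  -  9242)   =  161174565120 = 2^8*3^1*5^1 * 31^1 * 293^1*4621^1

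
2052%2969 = 2052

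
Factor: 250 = 2^1*5^3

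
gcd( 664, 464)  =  8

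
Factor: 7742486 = 2^1*61^1*63463^1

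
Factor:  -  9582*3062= - 2^2*3^1*1531^1*1597^1 = - 29340084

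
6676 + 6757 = 13433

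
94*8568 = 805392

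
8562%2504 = 1050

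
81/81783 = 3/3029 = 0.00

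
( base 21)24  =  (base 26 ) 1K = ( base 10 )46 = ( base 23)20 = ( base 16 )2E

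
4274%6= 2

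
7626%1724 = 730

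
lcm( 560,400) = 2800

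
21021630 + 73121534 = 94143164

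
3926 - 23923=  - 19997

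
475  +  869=1344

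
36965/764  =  36965/764=48.38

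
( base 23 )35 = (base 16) 4a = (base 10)74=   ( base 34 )26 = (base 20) 3E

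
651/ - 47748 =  - 1+ 15699/15916  =  - 0.01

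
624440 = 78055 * 8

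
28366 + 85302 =113668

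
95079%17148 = 9339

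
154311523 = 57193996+97117527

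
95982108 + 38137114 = 134119222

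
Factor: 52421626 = 2^1*101^1*139^1 *1867^1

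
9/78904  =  9/78904 = 0.00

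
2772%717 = 621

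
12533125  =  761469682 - 748936557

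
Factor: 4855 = 5^1*971^1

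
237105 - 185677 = 51428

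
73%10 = 3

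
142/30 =71/15 =4.73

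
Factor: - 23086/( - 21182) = 89^(  -  1 )*97^1 = 97/89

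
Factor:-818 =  - 2^1*409^1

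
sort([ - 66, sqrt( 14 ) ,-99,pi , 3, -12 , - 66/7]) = [ -99, - 66, - 12, - 66/7,3,pi , sqrt( 14)]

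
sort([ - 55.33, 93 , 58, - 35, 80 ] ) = [ - 55.33, - 35, 58, 80,93]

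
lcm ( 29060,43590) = 87180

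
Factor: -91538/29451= - 2^1 *3^( - 1 ) *37^1*1237^1*9817^(- 1)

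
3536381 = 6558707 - 3022326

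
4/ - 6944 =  - 1/1736 = -0.00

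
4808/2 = 2404 = 2404.00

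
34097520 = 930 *36664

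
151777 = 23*6599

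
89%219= 89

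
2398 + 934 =3332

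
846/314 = 423/157 = 2.69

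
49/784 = 1/16 = 0.06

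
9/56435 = 9/56435  =  0.00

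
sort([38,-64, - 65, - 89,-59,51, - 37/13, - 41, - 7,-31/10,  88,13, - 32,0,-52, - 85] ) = [-89,-85, -65, - 64,- 59 ,-52,  -  41, - 32, - 7 , - 31/10, - 37/13,0,13,38, 51,88]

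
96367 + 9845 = 106212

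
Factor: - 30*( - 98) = 2^2*3^1*5^1*7^2=2940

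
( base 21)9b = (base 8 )310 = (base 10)200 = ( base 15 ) d5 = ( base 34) 5u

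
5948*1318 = 7839464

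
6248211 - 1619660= 4628551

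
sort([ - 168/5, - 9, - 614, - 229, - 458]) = [ - 614 , - 458, - 229,-168/5, - 9 ]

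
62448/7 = 8921 + 1/7 =8921.14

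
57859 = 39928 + 17931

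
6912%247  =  243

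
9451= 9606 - 155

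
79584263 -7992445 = 71591818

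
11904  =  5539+6365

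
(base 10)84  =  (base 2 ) 1010100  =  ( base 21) 40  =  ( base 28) 30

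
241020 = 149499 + 91521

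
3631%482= 257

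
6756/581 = 11+365/581 = 11.63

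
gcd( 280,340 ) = 20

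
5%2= 1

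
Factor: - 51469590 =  - 2^1 * 3^1*5^1* 37^1*89^1*521^1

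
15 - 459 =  - 444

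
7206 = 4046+3160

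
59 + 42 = 101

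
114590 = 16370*7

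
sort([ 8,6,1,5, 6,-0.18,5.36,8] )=[ - 0.18 , 1,5,5.36,6,6,  8,8 ]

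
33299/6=5549 + 5/6 = 5549.83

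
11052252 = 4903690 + 6148562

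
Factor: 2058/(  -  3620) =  - 2^ ( - 1)*3^1*5^( - 1 )*7^3*181^( - 1) = -1029/1810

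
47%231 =47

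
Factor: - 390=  - 2^1*3^1 * 5^1*13^1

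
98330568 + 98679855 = 197010423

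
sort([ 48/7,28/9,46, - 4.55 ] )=[ - 4.55, 28/9,48/7, 46]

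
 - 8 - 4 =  - 12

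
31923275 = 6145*5195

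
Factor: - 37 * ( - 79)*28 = 2^2*7^1*37^1 *79^1= 81844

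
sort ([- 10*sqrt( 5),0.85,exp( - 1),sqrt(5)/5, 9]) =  [  -  10*sqrt(5), exp ( - 1),sqrt( 5)/5,0.85, 9]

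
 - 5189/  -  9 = 5189/9 = 576.56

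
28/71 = 28/71 = 0.39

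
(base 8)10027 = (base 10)4119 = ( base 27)5HF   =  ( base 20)a5j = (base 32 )40n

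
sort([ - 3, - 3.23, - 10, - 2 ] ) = [ - 10, - 3.23,  -  3, - 2 ] 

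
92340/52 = 23085/13 = 1775.77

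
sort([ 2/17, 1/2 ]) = [ 2/17, 1/2] 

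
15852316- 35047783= - 19195467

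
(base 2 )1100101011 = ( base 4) 30223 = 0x32B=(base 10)811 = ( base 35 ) n6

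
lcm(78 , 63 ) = 1638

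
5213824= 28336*184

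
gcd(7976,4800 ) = 8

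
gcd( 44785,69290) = 845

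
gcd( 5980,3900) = 260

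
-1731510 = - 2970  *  583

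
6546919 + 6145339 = 12692258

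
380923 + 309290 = 690213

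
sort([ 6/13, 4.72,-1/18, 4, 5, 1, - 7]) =[- 7,  -  1/18,6/13, 1,4, 4.72, 5 ]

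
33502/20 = 1675 + 1/10 = 1675.10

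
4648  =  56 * 83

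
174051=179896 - 5845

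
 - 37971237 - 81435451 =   -  119406688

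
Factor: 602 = 2^1*7^1*43^1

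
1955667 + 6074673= 8030340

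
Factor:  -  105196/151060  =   -289/415= - 5^( - 1)*17^2*83^( - 1 )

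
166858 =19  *8782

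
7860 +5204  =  13064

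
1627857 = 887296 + 740561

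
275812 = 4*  68953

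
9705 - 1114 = 8591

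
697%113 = 19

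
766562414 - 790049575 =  - 23487161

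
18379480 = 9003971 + 9375509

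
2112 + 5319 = 7431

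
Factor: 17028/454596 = 3^1*11^1*881^ ( - 1 )   =  33/881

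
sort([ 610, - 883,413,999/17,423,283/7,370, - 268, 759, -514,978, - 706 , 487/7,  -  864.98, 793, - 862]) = [ - 883,  -  864.98,  -  862,-706, - 514, - 268, 283/7, 999/17,487/7, 370,413,423,610,759,  793, 978] 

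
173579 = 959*181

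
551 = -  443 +994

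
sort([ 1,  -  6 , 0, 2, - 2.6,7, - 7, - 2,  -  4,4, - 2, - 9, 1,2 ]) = [ - 9, - 7, - 6, - 4, - 2.6 , - 2,-2, 0, 1, 1, 2, 2,4, 7 ] 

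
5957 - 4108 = 1849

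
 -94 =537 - 631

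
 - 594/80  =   - 297/40=- 7.42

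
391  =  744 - 353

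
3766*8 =30128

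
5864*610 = 3577040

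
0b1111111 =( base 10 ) 127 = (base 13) 9A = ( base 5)1002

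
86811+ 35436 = 122247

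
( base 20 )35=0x41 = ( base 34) 1V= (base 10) 65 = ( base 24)2h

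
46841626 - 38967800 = 7873826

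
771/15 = 51 + 2/5   =  51.40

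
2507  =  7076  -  4569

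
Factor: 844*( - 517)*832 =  -2^8*11^1*13^1*47^1 * 211^1 = - 363041536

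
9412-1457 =7955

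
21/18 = 1+1/6 = 1.17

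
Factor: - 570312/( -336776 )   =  3^2*11^( - 1)*43^( - 1 )* 89^1 = 801/473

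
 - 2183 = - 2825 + 642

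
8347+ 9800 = 18147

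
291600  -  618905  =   -327305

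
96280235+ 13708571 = 109988806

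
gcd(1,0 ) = 1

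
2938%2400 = 538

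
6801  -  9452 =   -  2651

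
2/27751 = 2/27751 = 0.00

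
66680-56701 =9979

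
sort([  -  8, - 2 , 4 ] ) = [ - 8,-2, 4]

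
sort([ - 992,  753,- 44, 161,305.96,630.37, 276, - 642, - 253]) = [- 992 ,  -  642, - 253,-44, 161,276,305.96,630.37, 753] 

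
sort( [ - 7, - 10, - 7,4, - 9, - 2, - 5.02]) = [ - 10, - 9,-7, - 7, - 5.02, - 2,4]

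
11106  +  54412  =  65518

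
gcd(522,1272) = 6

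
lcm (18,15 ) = 90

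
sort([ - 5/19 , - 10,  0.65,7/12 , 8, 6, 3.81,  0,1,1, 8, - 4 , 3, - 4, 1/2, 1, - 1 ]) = [  -  10, - 4,-4, - 1, - 5/19, 0, 1/2, 7/12,0.65,  1,  1,  1,  3, 3.81, 6, 8,8 ]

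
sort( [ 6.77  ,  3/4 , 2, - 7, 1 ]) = [ - 7, 3/4, 1, 2, 6.77 ]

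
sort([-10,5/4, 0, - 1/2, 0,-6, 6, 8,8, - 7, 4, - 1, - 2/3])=[ - 10,  -  7,-6, -1, - 2/3,-1/2,0,0, 5/4, 4, 6,  8, 8] 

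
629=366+263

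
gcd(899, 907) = 1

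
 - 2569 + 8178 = 5609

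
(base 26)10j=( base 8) 1267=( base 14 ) 379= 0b1010110111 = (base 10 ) 695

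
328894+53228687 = 53557581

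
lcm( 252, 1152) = 8064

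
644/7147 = 92/1021  =  0.09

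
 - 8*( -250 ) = 2000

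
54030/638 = 84 + 219/319 = 84.69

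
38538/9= 4282 = 4282.00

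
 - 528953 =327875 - 856828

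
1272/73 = 17 +31/73 = 17.42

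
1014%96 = 54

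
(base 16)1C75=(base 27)9qm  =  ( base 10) 7285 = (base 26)ak5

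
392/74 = 196/37 =5.30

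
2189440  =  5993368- 3803928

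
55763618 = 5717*9754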